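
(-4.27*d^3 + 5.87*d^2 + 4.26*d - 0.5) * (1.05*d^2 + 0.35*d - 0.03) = -4.4835*d^5 + 4.669*d^4 + 6.6556*d^3 + 0.7899*d^2 - 0.3028*d + 0.015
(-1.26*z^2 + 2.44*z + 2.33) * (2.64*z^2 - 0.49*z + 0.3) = -3.3264*z^4 + 7.059*z^3 + 4.5776*z^2 - 0.4097*z + 0.699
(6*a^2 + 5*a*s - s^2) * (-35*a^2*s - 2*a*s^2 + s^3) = -210*a^4*s - 187*a^3*s^2 + 31*a^2*s^3 + 7*a*s^4 - s^5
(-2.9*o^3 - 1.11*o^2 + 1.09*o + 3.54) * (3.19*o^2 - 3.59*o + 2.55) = -9.251*o^5 + 6.8701*o^4 + 0.0670000000000006*o^3 + 4.549*o^2 - 9.9291*o + 9.027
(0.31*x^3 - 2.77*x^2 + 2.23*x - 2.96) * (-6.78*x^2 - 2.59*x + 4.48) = -2.1018*x^5 + 17.9777*x^4 - 6.5563*x^3 + 1.8835*x^2 + 17.6568*x - 13.2608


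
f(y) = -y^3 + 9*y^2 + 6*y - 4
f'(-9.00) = -399.00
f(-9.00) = 1400.00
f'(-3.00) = -75.00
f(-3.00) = 86.00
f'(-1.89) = -38.74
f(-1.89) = 23.56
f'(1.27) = 24.02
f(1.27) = 16.09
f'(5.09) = 19.90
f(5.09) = 127.84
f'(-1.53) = -28.56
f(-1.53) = 11.47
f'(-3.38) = -89.11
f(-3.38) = 117.15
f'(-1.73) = -34.12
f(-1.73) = 17.73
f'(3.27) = 32.78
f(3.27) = 76.89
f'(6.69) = -7.85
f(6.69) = 139.53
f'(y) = -3*y^2 + 18*y + 6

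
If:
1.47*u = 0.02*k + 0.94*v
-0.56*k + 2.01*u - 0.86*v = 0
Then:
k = 0.798467432950192*v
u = 0.650319284802043*v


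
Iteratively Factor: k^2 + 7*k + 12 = (k + 3)*(k + 4)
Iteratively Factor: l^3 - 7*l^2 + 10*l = (l - 5)*(l^2 - 2*l) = (l - 5)*(l - 2)*(l)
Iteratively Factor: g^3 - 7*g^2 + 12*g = (g - 4)*(g^2 - 3*g) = g*(g - 4)*(g - 3)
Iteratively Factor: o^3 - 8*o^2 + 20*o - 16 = (o - 4)*(o^2 - 4*o + 4) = (o - 4)*(o - 2)*(o - 2)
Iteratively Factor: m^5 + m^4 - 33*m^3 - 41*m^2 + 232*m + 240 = (m + 4)*(m^4 - 3*m^3 - 21*m^2 + 43*m + 60) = (m - 3)*(m + 4)*(m^3 - 21*m - 20) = (m - 5)*(m - 3)*(m + 4)*(m^2 + 5*m + 4) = (m - 5)*(m - 3)*(m + 4)^2*(m + 1)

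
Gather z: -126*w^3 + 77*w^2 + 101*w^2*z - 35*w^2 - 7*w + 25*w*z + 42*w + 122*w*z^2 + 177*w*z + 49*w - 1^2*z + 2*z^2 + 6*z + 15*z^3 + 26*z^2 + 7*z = -126*w^3 + 42*w^2 + 84*w + 15*z^3 + z^2*(122*w + 28) + z*(101*w^2 + 202*w + 12)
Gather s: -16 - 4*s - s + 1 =-5*s - 15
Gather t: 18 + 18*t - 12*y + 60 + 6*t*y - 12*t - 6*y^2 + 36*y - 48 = t*(6*y + 6) - 6*y^2 + 24*y + 30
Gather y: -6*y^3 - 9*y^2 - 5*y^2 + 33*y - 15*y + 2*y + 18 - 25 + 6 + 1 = -6*y^3 - 14*y^2 + 20*y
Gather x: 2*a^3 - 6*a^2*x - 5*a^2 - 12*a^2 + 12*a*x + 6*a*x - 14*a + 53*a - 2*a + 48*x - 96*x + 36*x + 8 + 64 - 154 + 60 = 2*a^3 - 17*a^2 + 37*a + x*(-6*a^2 + 18*a - 12) - 22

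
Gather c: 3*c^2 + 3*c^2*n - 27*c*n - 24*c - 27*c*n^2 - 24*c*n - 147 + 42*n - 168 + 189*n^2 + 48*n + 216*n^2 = c^2*(3*n + 3) + c*(-27*n^2 - 51*n - 24) + 405*n^2 + 90*n - 315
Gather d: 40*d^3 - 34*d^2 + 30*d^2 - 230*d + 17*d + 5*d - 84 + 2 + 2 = 40*d^3 - 4*d^2 - 208*d - 80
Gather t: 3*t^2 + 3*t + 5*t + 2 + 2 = 3*t^2 + 8*t + 4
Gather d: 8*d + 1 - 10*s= 8*d - 10*s + 1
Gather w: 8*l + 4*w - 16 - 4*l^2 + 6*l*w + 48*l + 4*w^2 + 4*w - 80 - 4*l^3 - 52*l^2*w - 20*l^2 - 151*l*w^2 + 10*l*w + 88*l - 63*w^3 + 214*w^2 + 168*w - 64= -4*l^3 - 24*l^2 + 144*l - 63*w^3 + w^2*(218 - 151*l) + w*(-52*l^2 + 16*l + 176) - 160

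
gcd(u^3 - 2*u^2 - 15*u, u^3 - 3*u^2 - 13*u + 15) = u^2 - 2*u - 15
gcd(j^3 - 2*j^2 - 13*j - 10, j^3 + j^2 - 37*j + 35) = j - 5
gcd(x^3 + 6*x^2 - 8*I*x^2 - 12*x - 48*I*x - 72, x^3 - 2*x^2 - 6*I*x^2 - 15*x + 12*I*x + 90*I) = x - 6*I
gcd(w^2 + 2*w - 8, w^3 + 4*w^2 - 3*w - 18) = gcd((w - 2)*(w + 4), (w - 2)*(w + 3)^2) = w - 2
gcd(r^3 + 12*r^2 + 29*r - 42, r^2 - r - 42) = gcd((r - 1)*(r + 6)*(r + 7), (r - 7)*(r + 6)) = r + 6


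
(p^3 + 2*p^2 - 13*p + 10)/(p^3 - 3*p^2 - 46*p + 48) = (p^2 + 3*p - 10)/(p^2 - 2*p - 48)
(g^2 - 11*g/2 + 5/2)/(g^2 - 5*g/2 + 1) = (g - 5)/(g - 2)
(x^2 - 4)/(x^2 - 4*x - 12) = (x - 2)/(x - 6)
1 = 1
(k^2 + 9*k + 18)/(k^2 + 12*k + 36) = (k + 3)/(k + 6)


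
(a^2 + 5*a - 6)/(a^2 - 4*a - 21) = (-a^2 - 5*a + 6)/(-a^2 + 4*a + 21)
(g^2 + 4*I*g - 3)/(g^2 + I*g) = (g + 3*I)/g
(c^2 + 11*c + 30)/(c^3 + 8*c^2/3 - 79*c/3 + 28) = 3*(c^2 + 11*c + 30)/(3*c^3 + 8*c^2 - 79*c + 84)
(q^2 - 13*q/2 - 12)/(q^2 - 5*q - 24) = (q + 3/2)/(q + 3)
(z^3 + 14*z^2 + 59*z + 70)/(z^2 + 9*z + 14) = z + 5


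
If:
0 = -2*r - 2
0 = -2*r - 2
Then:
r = -1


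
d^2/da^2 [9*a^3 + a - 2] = 54*a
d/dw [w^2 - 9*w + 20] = 2*w - 9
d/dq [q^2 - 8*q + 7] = 2*q - 8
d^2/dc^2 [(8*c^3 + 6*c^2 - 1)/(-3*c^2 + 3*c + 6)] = 2*(-10*c^3 - 27*c^2 - 33*c - 7)/(c^6 - 3*c^5 - 3*c^4 + 11*c^3 + 6*c^2 - 12*c - 8)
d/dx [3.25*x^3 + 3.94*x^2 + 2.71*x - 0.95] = 9.75*x^2 + 7.88*x + 2.71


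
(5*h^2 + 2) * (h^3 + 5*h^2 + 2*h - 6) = 5*h^5 + 25*h^4 + 12*h^3 - 20*h^2 + 4*h - 12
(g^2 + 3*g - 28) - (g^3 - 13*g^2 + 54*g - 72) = -g^3 + 14*g^2 - 51*g + 44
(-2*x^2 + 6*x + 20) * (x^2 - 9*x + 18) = -2*x^4 + 24*x^3 - 70*x^2 - 72*x + 360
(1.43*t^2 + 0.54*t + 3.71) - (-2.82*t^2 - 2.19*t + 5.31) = 4.25*t^2 + 2.73*t - 1.6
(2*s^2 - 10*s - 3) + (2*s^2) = 4*s^2 - 10*s - 3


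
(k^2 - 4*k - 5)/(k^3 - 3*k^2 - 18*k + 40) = (k + 1)/(k^2 + 2*k - 8)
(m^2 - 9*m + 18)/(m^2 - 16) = (m^2 - 9*m + 18)/(m^2 - 16)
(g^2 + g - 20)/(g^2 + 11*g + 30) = (g - 4)/(g + 6)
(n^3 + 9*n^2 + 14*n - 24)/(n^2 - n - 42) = (n^2 + 3*n - 4)/(n - 7)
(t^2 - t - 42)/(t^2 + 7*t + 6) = (t - 7)/(t + 1)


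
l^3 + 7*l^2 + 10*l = l*(l + 2)*(l + 5)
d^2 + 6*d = d*(d + 6)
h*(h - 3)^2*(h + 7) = h^4 + h^3 - 33*h^2 + 63*h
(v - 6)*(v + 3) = v^2 - 3*v - 18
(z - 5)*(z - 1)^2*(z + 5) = z^4 - 2*z^3 - 24*z^2 + 50*z - 25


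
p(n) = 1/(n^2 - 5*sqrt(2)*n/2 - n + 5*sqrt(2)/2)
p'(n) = (-2*n + 1 + 5*sqrt(2)/2)/(n^2 - 5*sqrt(2)*n/2 - n + 5*sqrt(2)/2)^2 = 2*(-4*n + 2 + 5*sqrt(2))/(2*n^2 - 5*sqrt(2)*n - 2*n + 5*sqrt(2))^2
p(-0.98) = 0.11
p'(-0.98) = 0.08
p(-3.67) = 0.03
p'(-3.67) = 0.01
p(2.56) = -0.66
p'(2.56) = -0.25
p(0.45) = 0.59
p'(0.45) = 1.26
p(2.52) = -0.65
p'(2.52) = -0.21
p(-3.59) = 0.03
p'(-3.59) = 0.01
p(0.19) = 0.37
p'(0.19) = 0.57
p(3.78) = 1.47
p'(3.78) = -6.55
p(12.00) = 0.01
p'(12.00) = 0.00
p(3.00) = -0.93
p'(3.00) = -1.28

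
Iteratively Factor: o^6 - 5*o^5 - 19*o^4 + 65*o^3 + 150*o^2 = (o + 3)*(o^5 - 8*o^4 + 5*o^3 + 50*o^2) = (o + 2)*(o + 3)*(o^4 - 10*o^3 + 25*o^2) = o*(o + 2)*(o + 3)*(o^3 - 10*o^2 + 25*o) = o*(o - 5)*(o + 2)*(o + 3)*(o^2 - 5*o) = o*(o - 5)^2*(o + 2)*(o + 3)*(o)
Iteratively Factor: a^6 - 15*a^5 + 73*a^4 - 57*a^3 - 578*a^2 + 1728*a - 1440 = (a + 3)*(a^5 - 18*a^4 + 127*a^3 - 438*a^2 + 736*a - 480) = (a - 4)*(a + 3)*(a^4 - 14*a^3 + 71*a^2 - 154*a + 120) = (a - 5)*(a - 4)*(a + 3)*(a^3 - 9*a^2 + 26*a - 24) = (a - 5)*(a - 4)*(a - 2)*(a + 3)*(a^2 - 7*a + 12) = (a - 5)*(a - 4)*(a - 3)*(a - 2)*(a + 3)*(a - 4)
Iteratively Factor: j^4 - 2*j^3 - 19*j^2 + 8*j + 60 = (j + 3)*(j^3 - 5*j^2 - 4*j + 20) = (j - 5)*(j + 3)*(j^2 - 4) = (j - 5)*(j + 2)*(j + 3)*(j - 2)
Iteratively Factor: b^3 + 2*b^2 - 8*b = (b - 2)*(b^2 + 4*b) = (b - 2)*(b + 4)*(b)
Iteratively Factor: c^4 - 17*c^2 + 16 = (c + 1)*(c^3 - c^2 - 16*c + 16) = (c - 1)*(c + 1)*(c^2 - 16) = (c - 4)*(c - 1)*(c + 1)*(c + 4)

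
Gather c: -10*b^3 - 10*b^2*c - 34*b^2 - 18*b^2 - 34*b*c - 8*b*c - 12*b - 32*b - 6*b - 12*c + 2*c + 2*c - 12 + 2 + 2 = -10*b^3 - 52*b^2 - 50*b + c*(-10*b^2 - 42*b - 8) - 8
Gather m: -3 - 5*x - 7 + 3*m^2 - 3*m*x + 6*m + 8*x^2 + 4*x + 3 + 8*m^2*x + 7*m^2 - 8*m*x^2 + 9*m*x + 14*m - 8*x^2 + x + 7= m^2*(8*x + 10) + m*(-8*x^2 + 6*x + 20)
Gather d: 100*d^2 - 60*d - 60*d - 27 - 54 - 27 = 100*d^2 - 120*d - 108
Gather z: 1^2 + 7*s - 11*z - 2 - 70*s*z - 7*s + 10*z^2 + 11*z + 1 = -70*s*z + 10*z^2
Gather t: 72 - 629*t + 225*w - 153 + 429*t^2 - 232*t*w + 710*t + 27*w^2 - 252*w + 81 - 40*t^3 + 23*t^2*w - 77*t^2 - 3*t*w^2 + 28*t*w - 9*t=-40*t^3 + t^2*(23*w + 352) + t*(-3*w^2 - 204*w + 72) + 27*w^2 - 27*w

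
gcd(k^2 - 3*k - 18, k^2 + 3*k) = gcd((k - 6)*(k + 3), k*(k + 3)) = k + 3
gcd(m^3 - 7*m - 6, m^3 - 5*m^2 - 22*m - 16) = m^2 + 3*m + 2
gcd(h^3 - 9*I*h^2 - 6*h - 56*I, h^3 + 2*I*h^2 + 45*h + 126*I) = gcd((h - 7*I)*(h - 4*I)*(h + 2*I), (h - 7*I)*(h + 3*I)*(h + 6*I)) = h - 7*I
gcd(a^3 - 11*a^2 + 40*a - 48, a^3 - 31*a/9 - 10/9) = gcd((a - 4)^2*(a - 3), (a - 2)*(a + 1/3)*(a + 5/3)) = 1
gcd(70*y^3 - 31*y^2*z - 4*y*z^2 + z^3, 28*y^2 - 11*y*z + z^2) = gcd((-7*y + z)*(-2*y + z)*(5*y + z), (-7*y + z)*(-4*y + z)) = 7*y - z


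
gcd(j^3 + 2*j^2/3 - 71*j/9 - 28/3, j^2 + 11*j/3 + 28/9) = j^2 + 11*j/3 + 28/9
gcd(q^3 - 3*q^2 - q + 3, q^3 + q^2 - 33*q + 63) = q - 3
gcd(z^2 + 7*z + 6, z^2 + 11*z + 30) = z + 6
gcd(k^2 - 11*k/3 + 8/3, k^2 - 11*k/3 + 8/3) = k^2 - 11*k/3 + 8/3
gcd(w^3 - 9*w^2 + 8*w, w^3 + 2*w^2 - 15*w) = w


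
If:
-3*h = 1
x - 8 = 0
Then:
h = -1/3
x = 8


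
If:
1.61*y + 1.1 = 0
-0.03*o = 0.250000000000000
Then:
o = -8.33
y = -0.68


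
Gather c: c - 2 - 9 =c - 11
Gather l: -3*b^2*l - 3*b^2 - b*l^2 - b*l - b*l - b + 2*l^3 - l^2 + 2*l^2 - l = -3*b^2 - b + 2*l^3 + l^2*(1 - b) + l*(-3*b^2 - 2*b - 1)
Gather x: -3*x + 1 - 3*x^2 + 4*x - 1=-3*x^2 + x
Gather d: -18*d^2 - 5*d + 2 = -18*d^2 - 5*d + 2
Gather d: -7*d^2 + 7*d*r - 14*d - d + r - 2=-7*d^2 + d*(7*r - 15) + r - 2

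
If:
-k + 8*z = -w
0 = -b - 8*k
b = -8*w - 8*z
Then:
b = -8*w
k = w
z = 0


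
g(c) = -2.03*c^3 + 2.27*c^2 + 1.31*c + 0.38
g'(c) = -6.09*c^2 + 4.54*c + 1.31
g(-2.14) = 27.87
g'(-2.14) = -36.30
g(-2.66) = 51.16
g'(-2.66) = -53.86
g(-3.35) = 97.79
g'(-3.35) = -82.24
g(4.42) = -124.77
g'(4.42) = -97.60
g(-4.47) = 221.19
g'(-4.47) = -140.67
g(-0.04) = 0.33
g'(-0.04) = 1.12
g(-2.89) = 64.55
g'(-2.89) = -62.67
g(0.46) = 1.27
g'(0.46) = 2.11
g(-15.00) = 7342.73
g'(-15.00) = -1437.04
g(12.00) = -3164.86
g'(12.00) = -821.17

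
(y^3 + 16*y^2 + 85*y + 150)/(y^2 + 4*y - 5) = (y^2 + 11*y + 30)/(y - 1)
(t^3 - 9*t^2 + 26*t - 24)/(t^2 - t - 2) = (t^2 - 7*t + 12)/(t + 1)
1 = 1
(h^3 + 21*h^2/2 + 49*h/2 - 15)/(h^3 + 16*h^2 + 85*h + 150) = (h - 1/2)/(h + 5)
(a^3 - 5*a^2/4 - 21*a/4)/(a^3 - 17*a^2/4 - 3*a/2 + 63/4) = a/(a - 3)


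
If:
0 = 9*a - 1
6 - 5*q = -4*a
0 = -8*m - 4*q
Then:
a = 1/9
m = -29/45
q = 58/45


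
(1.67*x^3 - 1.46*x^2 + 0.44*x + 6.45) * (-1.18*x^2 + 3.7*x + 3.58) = -1.9706*x^5 + 7.9018*x^4 + 0.0574*x^3 - 11.2098*x^2 + 25.4402*x + 23.091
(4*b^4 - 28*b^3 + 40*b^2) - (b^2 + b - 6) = 4*b^4 - 28*b^3 + 39*b^2 - b + 6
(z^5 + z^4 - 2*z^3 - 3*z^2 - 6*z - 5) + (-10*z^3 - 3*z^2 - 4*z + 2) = z^5 + z^4 - 12*z^3 - 6*z^2 - 10*z - 3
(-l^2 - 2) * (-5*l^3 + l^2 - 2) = 5*l^5 - l^4 + 10*l^3 + 4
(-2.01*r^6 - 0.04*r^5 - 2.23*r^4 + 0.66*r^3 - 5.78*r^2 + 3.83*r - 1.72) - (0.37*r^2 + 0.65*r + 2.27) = -2.01*r^6 - 0.04*r^5 - 2.23*r^4 + 0.66*r^3 - 6.15*r^2 + 3.18*r - 3.99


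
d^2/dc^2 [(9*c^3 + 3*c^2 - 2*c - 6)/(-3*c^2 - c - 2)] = 4*(36*c^3 + 81*c^2 - 45*c - 23)/(27*c^6 + 27*c^5 + 63*c^4 + 37*c^3 + 42*c^2 + 12*c + 8)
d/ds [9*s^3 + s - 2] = 27*s^2 + 1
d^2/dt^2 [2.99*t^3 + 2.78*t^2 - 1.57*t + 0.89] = 17.94*t + 5.56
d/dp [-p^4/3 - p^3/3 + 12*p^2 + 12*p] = -4*p^3/3 - p^2 + 24*p + 12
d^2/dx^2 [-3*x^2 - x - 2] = -6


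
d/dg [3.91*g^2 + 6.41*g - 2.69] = 7.82*g + 6.41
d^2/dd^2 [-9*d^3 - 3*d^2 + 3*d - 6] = -54*d - 6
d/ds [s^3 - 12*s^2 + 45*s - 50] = 3*s^2 - 24*s + 45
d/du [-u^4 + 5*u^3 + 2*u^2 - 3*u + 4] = -4*u^3 + 15*u^2 + 4*u - 3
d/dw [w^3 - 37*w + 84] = 3*w^2 - 37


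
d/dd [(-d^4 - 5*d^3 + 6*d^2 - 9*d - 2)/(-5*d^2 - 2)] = (10*d^5 + 25*d^4 + 8*d^3 - 15*d^2 - 44*d + 18)/(25*d^4 + 20*d^2 + 4)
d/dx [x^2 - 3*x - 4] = 2*x - 3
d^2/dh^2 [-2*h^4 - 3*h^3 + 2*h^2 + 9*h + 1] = -24*h^2 - 18*h + 4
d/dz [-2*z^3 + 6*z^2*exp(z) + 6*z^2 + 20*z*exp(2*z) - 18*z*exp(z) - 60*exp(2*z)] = 6*z^2*exp(z) - 6*z^2 + 40*z*exp(2*z) - 6*z*exp(z) + 12*z - 100*exp(2*z) - 18*exp(z)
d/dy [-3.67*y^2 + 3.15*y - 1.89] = 3.15 - 7.34*y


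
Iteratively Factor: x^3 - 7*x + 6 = (x + 3)*(x^2 - 3*x + 2) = (x - 1)*(x + 3)*(x - 2)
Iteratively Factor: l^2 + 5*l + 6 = (l + 3)*(l + 2)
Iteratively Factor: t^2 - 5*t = (t)*(t - 5)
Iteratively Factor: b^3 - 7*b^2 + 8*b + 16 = (b - 4)*(b^2 - 3*b - 4) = (b - 4)^2*(b + 1)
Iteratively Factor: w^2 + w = (w + 1)*(w)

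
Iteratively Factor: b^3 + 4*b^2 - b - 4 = (b - 1)*(b^2 + 5*b + 4) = (b - 1)*(b + 1)*(b + 4)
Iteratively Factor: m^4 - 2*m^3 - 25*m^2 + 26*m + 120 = (m - 5)*(m^3 + 3*m^2 - 10*m - 24) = (m - 5)*(m + 2)*(m^2 + m - 12) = (m - 5)*(m - 3)*(m + 2)*(m + 4)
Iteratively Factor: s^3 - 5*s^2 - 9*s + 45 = (s - 5)*(s^2 - 9) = (s - 5)*(s - 3)*(s + 3)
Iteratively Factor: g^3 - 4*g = (g)*(g^2 - 4) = g*(g - 2)*(g + 2)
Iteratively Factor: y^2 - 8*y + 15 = (y - 5)*(y - 3)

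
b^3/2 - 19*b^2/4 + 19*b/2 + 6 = (b/2 + 1/4)*(b - 6)*(b - 4)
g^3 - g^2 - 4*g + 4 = (g - 2)*(g - 1)*(g + 2)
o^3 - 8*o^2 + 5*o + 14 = (o - 7)*(o - 2)*(o + 1)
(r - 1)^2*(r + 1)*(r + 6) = r^4 + 5*r^3 - 7*r^2 - 5*r + 6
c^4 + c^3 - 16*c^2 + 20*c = c*(c - 2)^2*(c + 5)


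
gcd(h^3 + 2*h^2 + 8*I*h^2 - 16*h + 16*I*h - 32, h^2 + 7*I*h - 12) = h + 4*I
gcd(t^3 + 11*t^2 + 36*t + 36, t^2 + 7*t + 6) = t + 6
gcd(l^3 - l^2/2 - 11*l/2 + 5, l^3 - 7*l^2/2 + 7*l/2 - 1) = l^2 - 3*l + 2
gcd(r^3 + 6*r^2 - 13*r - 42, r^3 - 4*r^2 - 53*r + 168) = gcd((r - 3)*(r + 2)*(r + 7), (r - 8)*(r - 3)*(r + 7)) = r^2 + 4*r - 21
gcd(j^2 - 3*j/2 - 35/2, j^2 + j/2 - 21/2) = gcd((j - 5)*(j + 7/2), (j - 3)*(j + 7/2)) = j + 7/2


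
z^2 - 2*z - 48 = (z - 8)*(z + 6)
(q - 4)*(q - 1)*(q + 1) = q^3 - 4*q^2 - q + 4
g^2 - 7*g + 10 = (g - 5)*(g - 2)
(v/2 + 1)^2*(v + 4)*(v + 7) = v^4/4 + 15*v^3/4 + 19*v^2 + 39*v + 28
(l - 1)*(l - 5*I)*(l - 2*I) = l^3 - l^2 - 7*I*l^2 - 10*l + 7*I*l + 10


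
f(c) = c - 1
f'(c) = 1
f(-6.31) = -7.31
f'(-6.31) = 1.00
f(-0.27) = -1.27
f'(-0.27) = 1.00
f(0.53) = -0.47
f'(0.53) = 1.00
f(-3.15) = -4.15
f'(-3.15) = 1.00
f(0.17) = -0.83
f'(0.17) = 1.00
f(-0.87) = -1.87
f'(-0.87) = 1.00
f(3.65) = 2.65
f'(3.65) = 1.00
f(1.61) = 0.61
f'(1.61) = 1.00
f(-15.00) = -16.00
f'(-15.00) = 1.00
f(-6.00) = -7.00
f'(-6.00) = 1.00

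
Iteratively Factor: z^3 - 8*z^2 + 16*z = (z - 4)*(z^2 - 4*z) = z*(z - 4)*(z - 4)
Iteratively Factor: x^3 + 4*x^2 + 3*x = (x + 3)*(x^2 + x) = x*(x + 3)*(x + 1)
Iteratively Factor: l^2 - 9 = (l + 3)*(l - 3)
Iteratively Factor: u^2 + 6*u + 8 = (u + 2)*(u + 4)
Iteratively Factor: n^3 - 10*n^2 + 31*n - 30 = (n - 5)*(n^2 - 5*n + 6) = (n - 5)*(n - 2)*(n - 3)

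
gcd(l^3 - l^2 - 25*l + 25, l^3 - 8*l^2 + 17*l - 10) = l^2 - 6*l + 5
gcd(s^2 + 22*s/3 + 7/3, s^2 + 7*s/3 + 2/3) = s + 1/3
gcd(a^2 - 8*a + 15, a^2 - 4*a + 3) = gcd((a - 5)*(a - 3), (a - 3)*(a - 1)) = a - 3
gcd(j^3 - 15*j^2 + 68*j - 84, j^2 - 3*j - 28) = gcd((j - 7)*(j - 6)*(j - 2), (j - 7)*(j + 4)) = j - 7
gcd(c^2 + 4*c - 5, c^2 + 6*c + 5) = c + 5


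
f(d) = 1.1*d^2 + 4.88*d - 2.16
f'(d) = 2.2*d + 4.88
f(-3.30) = -6.28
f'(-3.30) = -2.38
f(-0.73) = -5.14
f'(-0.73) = 3.27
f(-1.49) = -6.99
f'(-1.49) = 1.60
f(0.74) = 2.05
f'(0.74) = 6.51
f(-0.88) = -5.60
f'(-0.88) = 2.94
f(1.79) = 10.10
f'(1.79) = 8.82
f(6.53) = 76.61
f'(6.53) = 19.25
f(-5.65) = 5.38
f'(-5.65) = -7.55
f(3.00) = 22.38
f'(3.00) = 11.48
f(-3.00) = -6.90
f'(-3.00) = -1.72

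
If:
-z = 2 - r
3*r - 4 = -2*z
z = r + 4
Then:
No Solution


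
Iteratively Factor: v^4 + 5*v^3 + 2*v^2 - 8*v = (v + 4)*(v^3 + v^2 - 2*v) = v*(v + 4)*(v^2 + v - 2) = v*(v - 1)*(v + 4)*(v + 2)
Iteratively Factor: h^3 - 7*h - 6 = (h + 2)*(h^2 - 2*h - 3) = (h + 1)*(h + 2)*(h - 3)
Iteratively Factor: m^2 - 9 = (m - 3)*(m + 3)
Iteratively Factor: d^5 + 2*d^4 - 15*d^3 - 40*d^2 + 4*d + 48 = (d + 2)*(d^4 - 15*d^2 - 10*d + 24) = (d - 1)*(d + 2)*(d^3 + d^2 - 14*d - 24) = (d - 4)*(d - 1)*(d + 2)*(d^2 + 5*d + 6) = (d - 4)*(d - 1)*(d + 2)^2*(d + 3)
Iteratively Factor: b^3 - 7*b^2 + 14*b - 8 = (b - 4)*(b^2 - 3*b + 2) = (b - 4)*(b - 2)*(b - 1)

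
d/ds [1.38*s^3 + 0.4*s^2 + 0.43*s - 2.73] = 4.14*s^2 + 0.8*s + 0.43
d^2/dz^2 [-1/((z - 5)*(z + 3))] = 2*(-(z - 5)^2 - (z - 5)*(z + 3) - (z + 3)^2)/((z - 5)^3*(z + 3)^3)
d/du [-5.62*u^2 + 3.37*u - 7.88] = 3.37 - 11.24*u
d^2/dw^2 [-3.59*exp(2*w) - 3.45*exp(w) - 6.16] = (-14.36*exp(w) - 3.45)*exp(w)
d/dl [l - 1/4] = 1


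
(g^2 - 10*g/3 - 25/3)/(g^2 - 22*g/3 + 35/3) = (3*g + 5)/(3*g - 7)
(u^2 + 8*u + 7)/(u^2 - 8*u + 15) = (u^2 + 8*u + 7)/(u^2 - 8*u + 15)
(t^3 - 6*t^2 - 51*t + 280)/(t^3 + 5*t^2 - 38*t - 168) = (t^2 - 13*t + 40)/(t^2 - 2*t - 24)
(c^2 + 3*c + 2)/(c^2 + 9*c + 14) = (c + 1)/(c + 7)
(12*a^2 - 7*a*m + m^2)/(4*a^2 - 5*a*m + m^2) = (3*a - m)/(a - m)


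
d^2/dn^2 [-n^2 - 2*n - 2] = -2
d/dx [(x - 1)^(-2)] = -2/(x - 1)^3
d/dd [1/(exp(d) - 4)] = -exp(d)/(exp(d) - 4)^2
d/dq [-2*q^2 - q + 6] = -4*q - 1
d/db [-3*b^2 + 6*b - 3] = 6 - 6*b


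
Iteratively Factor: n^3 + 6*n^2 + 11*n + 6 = (n + 2)*(n^2 + 4*n + 3) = (n + 1)*(n + 2)*(n + 3)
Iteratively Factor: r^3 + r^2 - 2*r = (r)*(r^2 + r - 2) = r*(r - 1)*(r + 2)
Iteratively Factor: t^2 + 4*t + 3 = (t + 1)*(t + 3)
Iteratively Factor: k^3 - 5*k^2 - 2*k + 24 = (k + 2)*(k^2 - 7*k + 12) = (k - 4)*(k + 2)*(k - 3)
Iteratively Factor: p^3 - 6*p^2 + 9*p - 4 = (p - 1)*(p^2 - 5*p + 4) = (p - 1)^2*(p - 4)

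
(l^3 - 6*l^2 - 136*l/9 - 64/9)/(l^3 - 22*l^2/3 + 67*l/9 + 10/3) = (9*l^3 - 54*l^2 - 136*l - 64)/(9*l^3 - 66*l^2 + 67*l + 30)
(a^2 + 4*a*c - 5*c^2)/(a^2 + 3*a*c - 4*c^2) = (a + 5*c)/(a + 4*c)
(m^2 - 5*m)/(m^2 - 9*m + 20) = m/(m - 4)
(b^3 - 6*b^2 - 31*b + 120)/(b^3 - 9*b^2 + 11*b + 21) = (b^2 - 3*b - 40)/(b^2 - 6*b - 7)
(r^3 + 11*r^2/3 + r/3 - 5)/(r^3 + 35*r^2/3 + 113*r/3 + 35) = (r - 1)/(r + 7)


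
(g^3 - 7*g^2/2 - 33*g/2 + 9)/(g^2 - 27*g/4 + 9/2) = 2*(2*g^2 + 5*g - 3)/(4*g - 3)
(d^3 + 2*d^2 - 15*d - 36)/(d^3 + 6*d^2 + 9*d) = (d - 4)/d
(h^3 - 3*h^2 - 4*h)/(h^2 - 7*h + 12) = h*(h + 1)/(h - 3)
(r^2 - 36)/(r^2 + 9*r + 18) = (r - 6)/(r + 3)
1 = 1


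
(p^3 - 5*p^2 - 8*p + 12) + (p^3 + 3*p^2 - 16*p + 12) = 2*p^3 - 2*p^2 - 24*p + 24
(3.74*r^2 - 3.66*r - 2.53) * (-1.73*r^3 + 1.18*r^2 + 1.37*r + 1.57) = -6.4702*r^5 + 10.745*r^4 + 5.1819*r^3 - 2.1278*r^2 - 9.2123*r - 3.9721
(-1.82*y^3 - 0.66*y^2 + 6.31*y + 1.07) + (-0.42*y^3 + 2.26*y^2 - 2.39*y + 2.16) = -2.24*y^3 + 1.6*y^2 + 3.92*y + 3.23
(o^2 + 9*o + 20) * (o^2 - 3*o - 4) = o^4 + 6*o^3 - 11*o^2 - 96*o - 80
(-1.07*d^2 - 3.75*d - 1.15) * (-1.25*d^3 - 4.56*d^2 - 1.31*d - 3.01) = 1.3375*d^5 + 9.5667*d^4 + 19.9392*d^3 + 13.3772*d^2 + 12.794*d + 3.4615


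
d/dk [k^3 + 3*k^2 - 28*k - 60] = 3*k^2 + 6*k - 28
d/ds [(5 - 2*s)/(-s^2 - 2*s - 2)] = 2*(-s^2 + 5*s + 7)/(s^4 + 4*s^3 + 8*s^2 + 8*s + 4)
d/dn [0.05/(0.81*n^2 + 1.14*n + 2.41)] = (-0.081*n - 0.057)/(0.81*n^2 + 1.14*n + 2.41)^2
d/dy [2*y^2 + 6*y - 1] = 4*y + 6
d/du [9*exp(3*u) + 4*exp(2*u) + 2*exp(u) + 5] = (27*exp(2*u) + 8*exp(u) + 2)*exp(u)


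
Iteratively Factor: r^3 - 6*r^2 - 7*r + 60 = (r + 3)*(r^2 - 9*r + 20) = (r - 5)*(r + 3)*(r - 4)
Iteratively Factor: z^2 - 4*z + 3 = (z - 3)*(z - 1)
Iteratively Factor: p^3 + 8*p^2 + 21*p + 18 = (p + 3)*(p^2 + 5*p + 6) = (p + 2)*(p + 3)*(p + 3)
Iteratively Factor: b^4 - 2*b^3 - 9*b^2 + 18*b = (b - 3)*(b^3 + b^2 - 6*b) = b*(b - 3)*(b^2 + b - 6) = b*(b - 3)*(b - 2)*(b + 3)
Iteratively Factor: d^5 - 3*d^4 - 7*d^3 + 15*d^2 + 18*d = (d)*(d^4 - 3*d^3 - 7*d^2 + 15*d + 18) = d*(d + 1)*(d^3 - 4*d^2 - 3*d + 18) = d*(d - 3)*(d + 1)*(d^2 - d - 6) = d*(d - 3)^2*(d + 1)*(d + 2)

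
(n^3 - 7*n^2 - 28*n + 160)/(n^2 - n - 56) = (n^2 + n - 20)/(n + 7)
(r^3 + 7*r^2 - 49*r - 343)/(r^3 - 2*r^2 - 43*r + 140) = (r^2 - 49)/(r^2 - 9*r + 20)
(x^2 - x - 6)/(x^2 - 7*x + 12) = (x + 2)/(x - 4)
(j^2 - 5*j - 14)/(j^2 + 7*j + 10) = (j - 7)/(j + 5)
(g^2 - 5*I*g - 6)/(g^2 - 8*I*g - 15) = (g - 2*I)/(g - 5*I)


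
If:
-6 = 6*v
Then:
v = -1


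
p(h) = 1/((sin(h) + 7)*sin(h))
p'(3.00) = 7.10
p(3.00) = 0.99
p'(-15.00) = 0.25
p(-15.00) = -0.24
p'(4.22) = 0.09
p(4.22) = -0.19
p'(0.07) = -29.13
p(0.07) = 2.02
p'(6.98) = -0.26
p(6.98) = 0.20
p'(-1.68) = 0.02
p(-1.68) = -0.17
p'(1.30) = -0.04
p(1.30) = 0.13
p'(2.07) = 0.09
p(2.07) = 0.14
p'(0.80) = -0.19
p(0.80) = 0.18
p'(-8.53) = 0.14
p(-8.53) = -0.21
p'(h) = -cos(h)/((sin(h) + 7)*sin(h)^2) - cos(h)/((sin(h) + 7)^2*sin(h)) = -(2*sin(h) + 7)*cos(h)/((sin(h) + 7)^2*sin(h)^2)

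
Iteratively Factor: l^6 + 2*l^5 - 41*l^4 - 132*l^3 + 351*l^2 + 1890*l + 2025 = (l + 3)*(l^5 - l^4 - 38*l^3 - 18*l^2 + 405*l + 675) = (l + 3)^2*(l^4 - 4*l^3 - 26*l^2 + 60*l + 225) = (l - 5)*(l + 3)^2*(l^3 + l^2 - 21*l - 45) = (l - 5)*(l + 3)^3*(l^2 - 2*l - 15) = (l - 5)*(l + 3)^4*(l - 5)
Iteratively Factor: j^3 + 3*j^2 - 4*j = (j - 1)*(j^2 + 4*j) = (j - 1)*(j + 4)*(j)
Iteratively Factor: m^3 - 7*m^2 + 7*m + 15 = (m + 1)*(m^2 - 8*m + 15) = (m - 5)*(m + 1)*(m - 3)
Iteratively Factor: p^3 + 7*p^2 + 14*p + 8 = (p + 1)*(p^2 + 6*p + 8) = (p + 1)*(p + 4)*(p + 2)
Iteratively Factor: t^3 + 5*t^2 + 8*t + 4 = (t + 2)*(t^2 + 3*t + 2) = (t + 1)*(t + 2)*(t + 2)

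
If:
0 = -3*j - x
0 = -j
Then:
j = 0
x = 0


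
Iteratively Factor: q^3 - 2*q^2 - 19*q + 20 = (q + 4)*(q^2 - 6*q + 5) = (q - 1)*(q + 4)*(q - 5)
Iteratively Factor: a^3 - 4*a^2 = (a - 4)*(a^2) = a*(a - 4)*(a)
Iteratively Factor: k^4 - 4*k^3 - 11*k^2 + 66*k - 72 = (k - 2)*(k^3 - 2*k^2 - 15*k + 36) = (k - 3)*(k - 2)*(k^2 + k - 12) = (k - 3)*(k - 2)*(k + 4)*(k - 3)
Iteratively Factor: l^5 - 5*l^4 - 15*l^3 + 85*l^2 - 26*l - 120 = (l + 4)*(l^4 - 9*l^3 + 21*l^2 + l - 30) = (l - 5)*(l + 4)*(l^3 - 4*l^2 + l + 6) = (l - 5)*(l + 1)*(l + 4)*(l^2 - 5*l + 6) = (l - 5)*(l - 2)*(l + 1)*(l + 4)*(l - 3)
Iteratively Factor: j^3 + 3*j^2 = (j + 3)*(j^2) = j*(j + 3)*(j)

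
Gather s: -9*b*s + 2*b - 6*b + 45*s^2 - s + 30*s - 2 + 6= -4*b + 45*s^2 + s*(29 - 9*b) + 4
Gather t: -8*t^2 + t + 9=-8*t^2 + t + 9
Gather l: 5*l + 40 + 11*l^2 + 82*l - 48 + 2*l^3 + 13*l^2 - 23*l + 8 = 2*l^3 + 24*l^2 + 64*l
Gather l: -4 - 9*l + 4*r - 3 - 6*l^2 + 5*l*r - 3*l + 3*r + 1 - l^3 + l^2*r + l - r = -l^3 + l^2*(r - 6) + l*(5*r - 11) + 6*r - 6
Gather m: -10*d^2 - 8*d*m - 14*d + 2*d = -10*d^2 - 8*d*m - 12*d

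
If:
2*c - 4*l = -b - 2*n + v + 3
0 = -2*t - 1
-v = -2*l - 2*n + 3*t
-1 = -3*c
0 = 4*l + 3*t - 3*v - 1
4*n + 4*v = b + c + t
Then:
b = -187/6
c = 1/3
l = -35/6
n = 7/9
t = -1/2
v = -155/18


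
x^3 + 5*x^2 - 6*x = x*(x - 1)*(x + 6)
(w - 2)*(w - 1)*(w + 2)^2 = w^4 + w^3 - 6*w^2 - 4*w + 8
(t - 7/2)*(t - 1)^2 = t^3 - 11*t^2/2 + 8*t - 7/2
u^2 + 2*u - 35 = (u - 5)*(u + 7)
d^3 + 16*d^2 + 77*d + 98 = (d + 2)*(d + 7)^2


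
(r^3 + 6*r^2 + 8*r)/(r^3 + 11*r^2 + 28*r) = (r + 2)/(r + 7)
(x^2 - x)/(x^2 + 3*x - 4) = x/(x + 4)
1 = 1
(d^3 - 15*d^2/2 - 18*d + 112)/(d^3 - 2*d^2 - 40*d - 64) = (d - 7/2)/(d + 2)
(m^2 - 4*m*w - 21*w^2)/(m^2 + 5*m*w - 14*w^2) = (m^2 - 4*m*w - 21*w^2)/(m^2 + 5*m*w - 14*w^2)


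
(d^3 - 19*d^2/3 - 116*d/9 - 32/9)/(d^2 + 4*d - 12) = (9*d^3 - 57*d^2 - 116*d - 32)/(9*(d^2 + 4*d - 12))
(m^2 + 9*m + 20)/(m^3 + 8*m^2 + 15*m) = (m + 4)/(m*(m + 3))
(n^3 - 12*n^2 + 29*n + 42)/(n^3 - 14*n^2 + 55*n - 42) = (n + 1)/(n - 1)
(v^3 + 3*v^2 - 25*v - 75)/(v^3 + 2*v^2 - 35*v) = (v^2 + 8*v + 15)/(v*(v + 7))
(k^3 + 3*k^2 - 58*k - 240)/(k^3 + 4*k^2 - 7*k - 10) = (k^2 - 2*k - 48)/(k^2 - k - 2)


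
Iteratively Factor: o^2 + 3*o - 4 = (o - 1)*(o + 4)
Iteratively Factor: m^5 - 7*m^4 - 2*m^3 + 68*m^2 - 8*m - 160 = (m - 2)*(m^4 - 5*m^3 - 12*m^2 + 44*m + 80) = (m - 2)*(m + 2)*(m^3 - 7*m^2 + 2*m + 40) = (m - 4)*(m - 2)*(m + 2)*(m^2 - 3*m - 10) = (m - 4)*(m - 2)*(m + 2)^2*(m - 5)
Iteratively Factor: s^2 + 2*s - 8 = (s - 2)*(s + 4)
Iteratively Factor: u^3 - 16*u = (u + 4)*(u^2 - 4*u) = (u - 4)*(u + 4)*(u)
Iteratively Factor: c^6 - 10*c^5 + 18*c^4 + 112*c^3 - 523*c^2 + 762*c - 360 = (c - 2)*(c^5 - 8*c^4 + 2*c^3 + 116*c^2 - 291*c + 180) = (c - 5)*(c - 2)*(c^4 - 3*c^3 - 13*c^2 + 51*c - 36) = (c - 5)*(c - 2)*(c - 1)*(c^3 - 2*c^2 - 15*c + 36) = (c - 5)*(c - 3)*(c - 2)*(c - 1)*(c^2 + c - 12) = (c - 5)*(c - 3)*(c - 2)*(c - 1)*(c + 4)*(c - 3)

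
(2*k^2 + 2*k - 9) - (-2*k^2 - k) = 4*k^2 + 3*k - 9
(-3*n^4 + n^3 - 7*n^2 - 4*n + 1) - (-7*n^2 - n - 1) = -3*n^4 + n^3 - 3*n + 2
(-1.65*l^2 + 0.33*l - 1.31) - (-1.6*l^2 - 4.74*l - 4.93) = -0.0499999999999998*l^2 + 5.07*l + 3.62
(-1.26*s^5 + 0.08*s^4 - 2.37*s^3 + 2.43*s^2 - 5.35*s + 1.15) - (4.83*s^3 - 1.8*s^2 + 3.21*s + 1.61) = -1.26*s^5 + 0.08*s^4 - 7.2*s^3 + 4.23*s^2 - 8.56*s - 0.46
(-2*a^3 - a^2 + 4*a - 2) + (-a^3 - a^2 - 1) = -3*a^3 - 2*a^2 + 4*a - 3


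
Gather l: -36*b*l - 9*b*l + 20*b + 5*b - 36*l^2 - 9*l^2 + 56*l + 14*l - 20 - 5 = 25*b - 45*l^2 + l*(70 - 45*b) - 25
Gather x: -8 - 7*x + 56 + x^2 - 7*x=x^2 - 14*x + 48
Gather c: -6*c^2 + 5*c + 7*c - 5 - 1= -6*c^2 + 12*c - 6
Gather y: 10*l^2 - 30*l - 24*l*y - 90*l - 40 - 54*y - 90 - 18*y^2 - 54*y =10*l^2 - 120*l - 18*y^2 + y*(-24*l - 108) - 130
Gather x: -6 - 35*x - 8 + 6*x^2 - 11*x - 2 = 6*x^2 - 46*x - 16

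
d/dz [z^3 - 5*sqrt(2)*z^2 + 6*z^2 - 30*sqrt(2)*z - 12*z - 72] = 3*z^2 - 10*sqrt(2)*z + 12*z - 30*sqrt(2) - 12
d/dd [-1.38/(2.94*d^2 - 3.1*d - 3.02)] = (8.1144*d - 4.278)/(-2.94*d^2 + 3.1*d + 3.02)^2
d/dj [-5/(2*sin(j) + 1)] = 10*cos(j)/(2*sin(j) + 1)^2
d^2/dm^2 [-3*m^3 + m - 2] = -18*m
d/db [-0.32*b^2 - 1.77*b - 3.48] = -0.64*b - 1.77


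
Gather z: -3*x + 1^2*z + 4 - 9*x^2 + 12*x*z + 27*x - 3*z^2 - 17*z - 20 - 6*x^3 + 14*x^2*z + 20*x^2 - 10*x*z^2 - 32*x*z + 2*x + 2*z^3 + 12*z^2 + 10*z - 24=-6*x^3 + 11*x^2 + 26*x + 2*z^3 + z^2*(9 - 10*x) + z*(14*x^2 - 20*x - 6) - 40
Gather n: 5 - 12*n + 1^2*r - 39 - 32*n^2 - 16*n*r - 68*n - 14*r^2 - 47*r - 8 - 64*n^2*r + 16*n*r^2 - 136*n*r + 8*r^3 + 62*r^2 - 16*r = n^2*(-64*r - 32) + n*(16*r^2 - 152*r - 80) + 8*r^3 + 48*r^2 - 62*r - 42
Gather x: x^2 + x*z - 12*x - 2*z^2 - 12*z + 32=x^2 + x*(z - 12) - 2*z^2 - 12*z + 32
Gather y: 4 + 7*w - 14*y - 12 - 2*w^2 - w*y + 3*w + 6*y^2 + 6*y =-2*w^2 + 10*w + 6*y^2 + y*(-w - 8) - 8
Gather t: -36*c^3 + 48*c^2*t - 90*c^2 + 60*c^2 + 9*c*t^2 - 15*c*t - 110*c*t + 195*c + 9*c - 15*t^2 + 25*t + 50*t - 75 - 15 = -36*c^3 - 30*c^2 + 204*c + t^2*(9*c - 15) + t*(48*c^2 - 125*c + 75) - 90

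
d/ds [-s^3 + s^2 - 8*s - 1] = -3*s^2 + 2*s - 8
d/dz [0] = 0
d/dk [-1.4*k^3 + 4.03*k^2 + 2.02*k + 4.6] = -4.2*k^2 + 8.06*k + 2.02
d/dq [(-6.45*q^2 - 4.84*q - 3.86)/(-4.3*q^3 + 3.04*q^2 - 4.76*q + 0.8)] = (-27.735*q^4 - 41.624*q^3 - 4.37839999999998*q^2 + 13.1488*q - 22.2456)/(18.49*q^6 - 26.144*q^5 + 50.1776*q^4 - 35.8208*q^3 + 27.5216*q^2 - 7.616*q + 0.64)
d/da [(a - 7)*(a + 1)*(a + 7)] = 3*a^2 + 2*a - 49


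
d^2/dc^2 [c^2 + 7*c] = 2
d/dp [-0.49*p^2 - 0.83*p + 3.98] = -0.98*p - 0.83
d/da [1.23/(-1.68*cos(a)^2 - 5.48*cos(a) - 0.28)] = -(4.1328*cos(a) + 6.7404)*sin(a)/(1.68*cos(a)^2 + 5.48*cos(a) + 0.28)^2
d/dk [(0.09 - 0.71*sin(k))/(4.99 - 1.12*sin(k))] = -3.4421*cos(k)/(1.12*sin(k) - 4.99)^2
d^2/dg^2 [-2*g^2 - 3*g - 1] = -4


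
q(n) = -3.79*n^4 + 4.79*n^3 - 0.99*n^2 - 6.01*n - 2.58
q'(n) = -15.16*n^3 + 14.37*n^2 - 1.98*n - 6.01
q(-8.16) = -19425.55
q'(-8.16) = 9203.99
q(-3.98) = -1247.31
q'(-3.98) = 1185.26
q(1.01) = -8.67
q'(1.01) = -8.97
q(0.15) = -3.49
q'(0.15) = -6.03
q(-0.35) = -0.86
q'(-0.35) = -2.91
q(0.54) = -5.68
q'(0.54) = -5.28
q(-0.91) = -4.14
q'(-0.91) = 19.12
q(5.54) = -2821.89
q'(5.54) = -2153.62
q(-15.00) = -208170.18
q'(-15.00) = 54421.94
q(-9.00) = -28386.78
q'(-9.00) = 12227.42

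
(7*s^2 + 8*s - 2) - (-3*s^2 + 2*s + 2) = 10*s^2 + 6*s - 4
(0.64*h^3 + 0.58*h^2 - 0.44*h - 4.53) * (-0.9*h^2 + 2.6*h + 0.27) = -0.576*h^5 + 1.142*h^4 + 2.0768*h^3 + 3.0896*h^2 - 11.8968*h - 1.2231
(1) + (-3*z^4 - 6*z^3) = -3*z^4 - 6*z^3 + 1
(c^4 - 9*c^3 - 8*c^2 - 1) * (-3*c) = -3*c^5 + 27*c^4 + 24*c^3 + 3*c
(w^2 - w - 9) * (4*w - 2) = 4*w^3 - 6*w^2 - 34*w + 18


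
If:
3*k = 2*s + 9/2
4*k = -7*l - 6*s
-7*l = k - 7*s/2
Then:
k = 57/46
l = -60/161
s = -9/23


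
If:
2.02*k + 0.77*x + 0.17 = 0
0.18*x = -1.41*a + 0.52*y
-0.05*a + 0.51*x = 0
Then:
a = 0.364235681911825*y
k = -0.0136119916070717*y - 0.0841584158415842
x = 0.0357093805795907*y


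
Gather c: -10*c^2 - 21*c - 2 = -10*c^2 - 21*c - 2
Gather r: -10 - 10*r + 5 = -10*r - 5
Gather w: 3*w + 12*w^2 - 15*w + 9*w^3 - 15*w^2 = 9*w^3 - 3*w^2 - 12*w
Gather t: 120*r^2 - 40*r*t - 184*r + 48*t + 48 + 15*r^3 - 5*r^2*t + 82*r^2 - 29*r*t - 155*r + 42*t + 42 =15*r^3 + 202*r^2 - 339*r + t*(-5*r^2 - 69*r + 90) + 90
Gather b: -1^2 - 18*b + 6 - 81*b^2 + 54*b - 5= -81*b^2 + 36*b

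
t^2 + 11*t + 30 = (t + 5)*(t + 6)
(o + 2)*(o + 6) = o^2 + 8*o + 12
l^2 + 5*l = l*(l + 5)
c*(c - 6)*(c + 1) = c^3 - 5*c^2 - 6*c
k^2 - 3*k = k*(k - 3)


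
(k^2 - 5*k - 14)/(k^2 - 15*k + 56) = (k + 2)/(k - 8)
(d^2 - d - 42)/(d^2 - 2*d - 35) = (d + 6)/(d + 5)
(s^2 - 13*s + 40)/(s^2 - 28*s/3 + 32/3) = 3*(s - 5)/(3*s - 4)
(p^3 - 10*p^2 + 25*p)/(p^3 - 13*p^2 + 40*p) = (p - 5)/(p - 8)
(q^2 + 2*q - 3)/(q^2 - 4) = (q^2 + 2*q - 3)/(q^2 - 4)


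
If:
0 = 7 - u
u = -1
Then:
No Solution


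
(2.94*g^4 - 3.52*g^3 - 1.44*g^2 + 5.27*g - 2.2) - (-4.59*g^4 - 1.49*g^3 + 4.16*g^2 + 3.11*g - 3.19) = 7.53*g^4 - 2.03*g^3 - 5.6*g^2 + 2.16*g + 0.99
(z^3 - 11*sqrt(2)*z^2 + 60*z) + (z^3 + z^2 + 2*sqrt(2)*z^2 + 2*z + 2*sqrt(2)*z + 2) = 2*z^3 - 9*sqrt(2)*z^2 + z^2 + 2*sqrt(2)*z + 62*z + 2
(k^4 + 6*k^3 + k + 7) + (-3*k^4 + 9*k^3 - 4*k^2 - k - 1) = -2*k^4 + 15*k^3 - 4*k^2 + 6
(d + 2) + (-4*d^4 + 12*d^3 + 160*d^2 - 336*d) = -4*d^4 + 12*d^3 + 160*d^2 - 335*d + 2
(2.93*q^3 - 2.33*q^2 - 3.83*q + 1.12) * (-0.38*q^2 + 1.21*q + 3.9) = -1.1134*q^5 + 4.4307*q^4 + 10.0631*q^3 - 14.1469*q^2 - 13.5818*q + 4.368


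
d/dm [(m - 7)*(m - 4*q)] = 2*m - 4*q - 7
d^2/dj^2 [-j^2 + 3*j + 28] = -2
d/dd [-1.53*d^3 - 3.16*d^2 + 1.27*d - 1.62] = -4.59*d^2 - 6.32*d + 1.27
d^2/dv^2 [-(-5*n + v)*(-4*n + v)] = -2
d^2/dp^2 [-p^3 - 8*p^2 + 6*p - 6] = -6*p - 16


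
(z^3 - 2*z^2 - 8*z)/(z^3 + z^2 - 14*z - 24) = z/(z + 3)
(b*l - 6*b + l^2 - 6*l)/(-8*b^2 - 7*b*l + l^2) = (6 - l)/(8*b - l)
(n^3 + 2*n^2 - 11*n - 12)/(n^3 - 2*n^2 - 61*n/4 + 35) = 4*(n^2 - 2*n - 3)/(4*n^2 - 24*n + 35)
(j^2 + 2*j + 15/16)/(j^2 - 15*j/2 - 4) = (16*j^2 + 32*j + 15)/(8*(2*j^2 - 15*j - 8))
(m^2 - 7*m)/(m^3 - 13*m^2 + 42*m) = 1/(m - 6)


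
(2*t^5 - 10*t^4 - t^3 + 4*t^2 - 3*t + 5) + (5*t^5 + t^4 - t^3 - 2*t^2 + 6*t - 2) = 7*t^5 - 9*t^4 - 2*t^3 + 2*t^2 + 3*t + 3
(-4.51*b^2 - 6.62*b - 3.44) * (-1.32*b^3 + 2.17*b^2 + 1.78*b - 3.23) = 5.9532*b^5 - 1.0483*b^4 - 17.8524*b^3 - 4.6811*b^2 + 15.2594*b + 11.1112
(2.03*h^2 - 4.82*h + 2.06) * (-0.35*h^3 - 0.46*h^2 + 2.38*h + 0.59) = -0.7105*h^5 + 0.7532*h^4 + 6.3276*h^3 - 11.2215*h^2 + 2.059*h + 1.2154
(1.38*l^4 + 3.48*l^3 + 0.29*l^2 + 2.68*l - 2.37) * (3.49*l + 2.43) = 4.8162*l^5 + 15.4986*l^4 + 9.4685*l^3 + 10.0579*l^2 - 1.7589*l - 5.7591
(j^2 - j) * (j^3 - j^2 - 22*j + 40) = j^5 - 2*j^4 - 21*j^3 + 62*j^2 - 40*j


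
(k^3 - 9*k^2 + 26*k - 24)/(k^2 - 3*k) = k - 6 + 8/k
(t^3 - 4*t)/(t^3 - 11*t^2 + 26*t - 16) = t*(t + 2)/(t^2 - 9*t + 8)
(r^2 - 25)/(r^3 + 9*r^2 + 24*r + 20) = (r - 5)/(r^2 + 4*r + 4)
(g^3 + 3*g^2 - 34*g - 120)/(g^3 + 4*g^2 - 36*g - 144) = (g + 5)/(g + 6)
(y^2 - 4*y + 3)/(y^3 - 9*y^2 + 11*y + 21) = (y - 1)/(y^2 - 6*y - 7)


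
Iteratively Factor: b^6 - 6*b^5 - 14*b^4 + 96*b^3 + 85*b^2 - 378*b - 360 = (b + 3)*(b^5 - 9*b^4 + 13*b^3 + 57*b^2 - 86*b - 120) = (b - 4)*(b + 3)*(b^4 - 5*b^3 - 7*b^2 + 29*b + 30) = (b - 4)*(b + 2)*(b + 3)*(b^3 - 7*b^2 + 7*b + 15) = (b - 4)*(b - 3)*(b + 2)*(b + 3)*(b^2 - 4*b - 5) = (b - 4)*(b - 3)*(b + 1)*(b + 2)*(b + 3)*(b - 5)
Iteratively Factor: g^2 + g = (g + 1)*(g)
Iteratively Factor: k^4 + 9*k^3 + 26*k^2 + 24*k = (k + 3)*(k^3 + 6*k^2 + 8*k) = (k + 3)*(k + 4)*(k^2 + 2*k) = k*(k + 3)*(k + 4)*(k + 2)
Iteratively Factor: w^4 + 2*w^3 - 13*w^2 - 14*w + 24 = (w + 4)*(w^3 - 2*w^2 - 5*w + 6) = (w + 2)*(w + 4)*(w^2 - 4*w + 3) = (w - 3)*(w + 2)*(w + 4)*(w - 1)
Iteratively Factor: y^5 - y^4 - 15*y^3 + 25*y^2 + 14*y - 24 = (y - 3)*(y^4 + 2*y^3 - 9*y^2 - 2*y + 8) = (y - 3)*(y - 1)*(y^3 + 3*y^2 - 6*y - 8) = (y - 3)*(y - 2)*(y - 1)*(y^2 + 5*y + 4) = (y - 3)*(y - 2)*(y - 1)*(y + 1)*(y + 4)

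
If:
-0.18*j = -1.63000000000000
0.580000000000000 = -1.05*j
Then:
No Solution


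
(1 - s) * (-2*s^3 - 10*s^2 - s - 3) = 2*s^4 + 8*s^3 - 9*s^2 + 2*s - 3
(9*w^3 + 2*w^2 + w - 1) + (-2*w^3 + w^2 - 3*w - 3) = 7*w^3 + 3*w^2 - 2*w - 4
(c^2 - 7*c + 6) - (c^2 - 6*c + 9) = -c - 3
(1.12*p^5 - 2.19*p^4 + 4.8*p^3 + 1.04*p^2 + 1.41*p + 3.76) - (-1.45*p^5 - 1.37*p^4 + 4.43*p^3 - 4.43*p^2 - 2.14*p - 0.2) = 2.57*p^5 - 0.82*p^4 + 0.37*p^3 + 5.47*p^2 + 3.55*p + 3.96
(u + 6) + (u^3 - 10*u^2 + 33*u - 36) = u^3 - 10*u^2 + 34*u - 30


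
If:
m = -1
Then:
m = -1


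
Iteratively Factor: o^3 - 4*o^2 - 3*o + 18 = (o - 3)*(o^2 - o - 6) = (o - 3)^2*(o + 2)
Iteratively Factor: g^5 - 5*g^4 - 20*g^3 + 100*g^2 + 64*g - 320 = (g + 2)*(g^4 - 7*g^3 - 6*g^2 + 112*g - 160) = (g + 2)*(g + 4)*(g^3 - 11*g^2 + 38*g - 40) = (g - 2)*(g + 2)*(g + 4)*(g^2 - 9*g + 20) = (g - 4)*(g - 2)*(g + 2)*(g + 4)*(g - 5)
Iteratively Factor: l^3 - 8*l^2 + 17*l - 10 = (l - 2)*(l^2 - 6*l + 5) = (l - 5)*(l - 2)*(l - 1)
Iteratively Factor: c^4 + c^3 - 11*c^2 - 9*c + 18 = (c + 2)*(c^3 - c^2 - 9*c + 9) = (c - 3)*(c + 2)*(c^2 + 2*c - 3) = (c - 3)*(c + 2)*(c + 3)*(c - 1)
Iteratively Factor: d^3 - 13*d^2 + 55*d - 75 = (d - 3)*(d^2 - 10*d + 25) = (d - 5)*(d - 3)*(d - 5)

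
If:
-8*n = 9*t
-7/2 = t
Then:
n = 63/16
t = -7/2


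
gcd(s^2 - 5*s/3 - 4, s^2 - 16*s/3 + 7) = s - 3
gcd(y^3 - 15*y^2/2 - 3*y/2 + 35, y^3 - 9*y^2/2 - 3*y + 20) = y^2 - y/2 - 5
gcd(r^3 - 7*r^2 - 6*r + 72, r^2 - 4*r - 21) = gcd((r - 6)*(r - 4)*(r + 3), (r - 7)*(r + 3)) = r + 3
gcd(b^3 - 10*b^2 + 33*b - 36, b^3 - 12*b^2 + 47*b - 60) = b^2 - 7*b + 12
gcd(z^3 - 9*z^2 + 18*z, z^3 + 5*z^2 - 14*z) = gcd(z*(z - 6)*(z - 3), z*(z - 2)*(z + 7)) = z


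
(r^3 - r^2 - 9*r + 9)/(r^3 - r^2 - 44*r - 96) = (r^2 - 4*r + 3)/(r^2 - 4*r - 32)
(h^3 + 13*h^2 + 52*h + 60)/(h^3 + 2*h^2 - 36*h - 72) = (h + 5)/(h - 6)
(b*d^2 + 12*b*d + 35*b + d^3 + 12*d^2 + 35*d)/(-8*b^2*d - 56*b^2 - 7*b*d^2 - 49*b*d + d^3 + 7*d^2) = (-d - 5)/(8*b - d)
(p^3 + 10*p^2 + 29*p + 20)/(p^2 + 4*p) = p + 6 + 5/p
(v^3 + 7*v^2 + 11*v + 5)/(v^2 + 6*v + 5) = v + 1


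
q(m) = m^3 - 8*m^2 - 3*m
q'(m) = 3*m^2 - 16*m - 3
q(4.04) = -76.75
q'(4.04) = -18.68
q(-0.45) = -0.36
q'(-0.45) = 4.81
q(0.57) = -4.12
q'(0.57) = -11.15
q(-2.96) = -87.15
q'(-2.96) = 70.64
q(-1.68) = -22.28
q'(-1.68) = 32.35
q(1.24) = -14.11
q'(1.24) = -18.23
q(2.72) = -47.22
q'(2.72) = -24.32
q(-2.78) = -74.97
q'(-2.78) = 64.67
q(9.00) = 54.00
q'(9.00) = 96.00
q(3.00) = -54.00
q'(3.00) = -24.00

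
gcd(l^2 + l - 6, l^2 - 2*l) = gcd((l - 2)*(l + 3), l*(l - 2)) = l - 2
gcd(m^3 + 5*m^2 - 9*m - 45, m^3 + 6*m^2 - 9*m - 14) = 1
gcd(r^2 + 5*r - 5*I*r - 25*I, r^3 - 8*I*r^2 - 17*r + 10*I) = r - 5*I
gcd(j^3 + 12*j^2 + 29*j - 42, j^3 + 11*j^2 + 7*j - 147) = j + 7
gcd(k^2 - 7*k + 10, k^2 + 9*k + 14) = 1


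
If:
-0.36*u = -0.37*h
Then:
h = 0.972972972972973*u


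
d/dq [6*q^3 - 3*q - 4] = 18*q^2 - 3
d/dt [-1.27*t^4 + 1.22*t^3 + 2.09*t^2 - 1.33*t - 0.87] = -5.08*t^3 + 3.66*t^2 + 4.18*t - 1.33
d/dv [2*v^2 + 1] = 4*v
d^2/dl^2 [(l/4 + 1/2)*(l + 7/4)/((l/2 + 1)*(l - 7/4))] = 224/(4*l - 7)^3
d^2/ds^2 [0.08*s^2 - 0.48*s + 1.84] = 0.160000000000000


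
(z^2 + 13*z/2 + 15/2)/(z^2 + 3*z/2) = (z + 5)/z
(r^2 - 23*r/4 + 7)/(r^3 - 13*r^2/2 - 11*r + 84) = (4*r - 7)/(2*(2*r^2 - 5*r - 42))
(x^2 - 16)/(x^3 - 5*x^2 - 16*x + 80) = 1/(x - 5)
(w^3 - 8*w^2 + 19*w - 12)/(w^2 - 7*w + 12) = w - 1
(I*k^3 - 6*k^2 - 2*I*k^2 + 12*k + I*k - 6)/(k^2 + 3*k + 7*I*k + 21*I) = (I*k^3 - 2*k^2*(3 + I) + k*(12 + I) - 6)/(k^2 + k*(3 + 7*I) + 21*I)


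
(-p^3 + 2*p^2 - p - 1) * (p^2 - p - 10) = -p^5 + 3*p^4 + 7*p^3 - 20*p^2 + 11*p + 10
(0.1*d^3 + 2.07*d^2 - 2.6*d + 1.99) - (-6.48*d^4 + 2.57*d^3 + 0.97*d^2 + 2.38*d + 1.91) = 6.48*d^4 - 2.47*d^3 + 1.1*d^2 - 4.98*d + 0.0800000000000001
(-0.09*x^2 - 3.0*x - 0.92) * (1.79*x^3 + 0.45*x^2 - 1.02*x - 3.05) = -0.1611*x^5 - 5.4105*x^4 - 2.905*x^3 + 2.9205*x^2 + 10.0884*x + 2.806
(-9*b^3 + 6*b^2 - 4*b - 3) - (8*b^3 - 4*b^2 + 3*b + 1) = -17*b^3 + 10*b^2 - 7*b - 4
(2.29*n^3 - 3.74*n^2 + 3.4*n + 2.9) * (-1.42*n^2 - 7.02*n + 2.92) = -3.2518*n^5 - 10.765*n^4 + 28.1136*n^3 - 38.9068*n^2 - 10.43*n + 8.468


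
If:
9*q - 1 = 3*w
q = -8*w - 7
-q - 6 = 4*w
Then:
No Solution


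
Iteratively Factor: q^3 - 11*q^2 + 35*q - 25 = (q - 1)*(q^2 - 10*q + 25) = (q - 5)*(q - 1)*(q - 5)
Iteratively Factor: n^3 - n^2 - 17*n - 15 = (n + 1)*(n^2 - 2*n - 15) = (n + 1)*(n + 3)*(n - 5)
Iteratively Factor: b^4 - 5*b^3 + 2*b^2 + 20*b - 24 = (b - 2)*(b^3 - 3*b^2 - 4*b + 12) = (b - 3)*(b - 2)*(b^2 - 4) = (b - 3)*(b - 2)*(b + 2)*(b - 2)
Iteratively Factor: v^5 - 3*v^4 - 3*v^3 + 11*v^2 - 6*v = (v - 3)*(v^4 - 3*v^2 + 2*v) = (v - 3)*(v - 1)*(v^3 + v^2 - 2*v) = (v - 3)*(v - 1)*(v + 2)*(v^2 - v) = v*(v - 3)*(v - 1)*(v + 2)*(v - 1)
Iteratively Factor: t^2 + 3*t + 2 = (t + 2)*(t + 1)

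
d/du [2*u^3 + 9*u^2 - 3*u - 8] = 6*u^2 + 18*u - 3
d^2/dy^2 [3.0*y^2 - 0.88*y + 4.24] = 6.00000000000000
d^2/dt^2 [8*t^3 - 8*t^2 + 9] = 48*t - 16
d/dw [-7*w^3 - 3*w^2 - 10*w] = -21*w^2 - 6*w - 10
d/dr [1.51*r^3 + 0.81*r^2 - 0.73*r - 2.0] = 4.53*r^2 + 1.62*r - 0.73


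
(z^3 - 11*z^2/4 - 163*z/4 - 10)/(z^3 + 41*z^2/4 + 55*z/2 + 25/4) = (z - 8)/(z + 5)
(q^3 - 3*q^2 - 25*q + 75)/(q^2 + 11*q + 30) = (q^2 - 8*q + 15)/(q + 6)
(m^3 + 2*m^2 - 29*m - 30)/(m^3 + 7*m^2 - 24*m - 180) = (m + 1)/(m + 6)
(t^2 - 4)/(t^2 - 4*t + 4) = (t + 2)/(t - 2)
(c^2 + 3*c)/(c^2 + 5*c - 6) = c*(c + 3)/(c^2 + 5*c - 6)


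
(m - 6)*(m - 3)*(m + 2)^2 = m^4 - 5*m^3 - 14*m^2 + 36*m + 72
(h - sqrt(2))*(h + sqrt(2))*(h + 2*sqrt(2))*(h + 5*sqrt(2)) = h^4 + 7*sqrt(2)*h^3 + 18*h^2 - 14*sqrt(2)*h - 40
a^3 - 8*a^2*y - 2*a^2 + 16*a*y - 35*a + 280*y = (a - 7)*(a + 5)*(a - 8*y)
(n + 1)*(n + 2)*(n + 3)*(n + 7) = n^4 + 13*n^3 + 53*n^2 + 83*n + 42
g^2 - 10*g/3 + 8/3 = (g - 2)*(g - 4/3)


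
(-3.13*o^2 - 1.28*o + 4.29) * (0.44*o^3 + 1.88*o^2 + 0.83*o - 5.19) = -1.3772*o^5 - 6.4476*o^4 - 3.1167*o^3 + 23.2475*o^2 + 10.2039*o - 22.2651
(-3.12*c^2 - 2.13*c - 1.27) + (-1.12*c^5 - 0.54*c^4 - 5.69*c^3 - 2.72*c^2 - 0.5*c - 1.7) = -1.12*c^5 - 0.54*c^4 - 5.69*c^3 - 5.84*c^2 - 2.63*c - 2.97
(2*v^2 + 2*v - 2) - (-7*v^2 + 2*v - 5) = 9*v^2 + 3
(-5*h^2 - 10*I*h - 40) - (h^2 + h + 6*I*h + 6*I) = -6*h^2 - h - 16*I*h - 40 - 6*I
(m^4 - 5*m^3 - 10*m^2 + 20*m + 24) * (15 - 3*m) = -3*m^5 + 30*m^4 - 45*m^3 - 210*m^2 + 228*m + 360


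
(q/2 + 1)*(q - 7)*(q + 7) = q^3/2 + q^2 - 49*q/2 - 49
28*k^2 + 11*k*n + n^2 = (4*k + n)*(7*k + n)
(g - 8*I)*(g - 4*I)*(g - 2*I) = g^3 - 14*I*g^2 - 56*g + 64*I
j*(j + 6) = j^2 + 6*j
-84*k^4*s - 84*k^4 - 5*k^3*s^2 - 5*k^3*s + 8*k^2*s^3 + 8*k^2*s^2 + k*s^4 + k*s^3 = (-3*k + s)*(4*k + s)*(7*k + s)*(k*s + k)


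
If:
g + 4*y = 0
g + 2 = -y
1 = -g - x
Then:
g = -8/3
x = 5/3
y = 2/3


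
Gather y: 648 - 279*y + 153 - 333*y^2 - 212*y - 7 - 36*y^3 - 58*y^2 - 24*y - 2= -36*y^3 - 391*y^2 - 515*y + 792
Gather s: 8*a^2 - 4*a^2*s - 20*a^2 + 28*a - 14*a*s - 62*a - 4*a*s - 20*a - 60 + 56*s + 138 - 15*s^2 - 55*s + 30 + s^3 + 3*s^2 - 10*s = -12*a^2 - 54*a + s^3 - 12*s^2 + s*(-4*a^2 - 18*a - 9) + 108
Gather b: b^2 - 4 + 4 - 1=b^2 - 1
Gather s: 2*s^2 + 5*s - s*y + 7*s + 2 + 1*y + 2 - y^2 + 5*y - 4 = 2*s^2 + s*(12 - y) - y^2 + 6*y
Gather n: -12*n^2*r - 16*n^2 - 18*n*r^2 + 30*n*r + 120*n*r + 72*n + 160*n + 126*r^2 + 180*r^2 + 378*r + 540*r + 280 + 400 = n^2*(-12*r - 16) + n*(-18*r^2 + 150*r + 232) + 306*r^2 + 918*r + 680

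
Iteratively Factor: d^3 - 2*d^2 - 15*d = (d + 3)*(d^2 - 5*d) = (d - 5)*(d + 3)*(d)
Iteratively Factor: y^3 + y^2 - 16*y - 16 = (y + 4)*(y^2 - 3*y - 4) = (y - 4)*(y + 4)*(y + 1)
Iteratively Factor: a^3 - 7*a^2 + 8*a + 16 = (a + 1)*(a^2 - 8*a + 16) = (a - 4)*(a + 1)*(a - 4)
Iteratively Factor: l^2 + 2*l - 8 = (l + 4)*(l - 2)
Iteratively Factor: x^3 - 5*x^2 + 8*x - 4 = (x - 2)*(x^2 - 3*x + 2) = (x - 2)^2*(x - 1)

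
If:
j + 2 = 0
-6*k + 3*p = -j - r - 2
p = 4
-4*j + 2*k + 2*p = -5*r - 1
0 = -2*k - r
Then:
No Solution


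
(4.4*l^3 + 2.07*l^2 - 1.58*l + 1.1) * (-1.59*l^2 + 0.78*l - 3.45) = -6.996*l^5 + 0.1407*l^4 - 11.0532*l^3 - 10.1229*l^2 + 6.309*l - 3.795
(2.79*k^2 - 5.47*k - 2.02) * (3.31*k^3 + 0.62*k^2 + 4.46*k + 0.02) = 9.2349*k^5 - 16.3759*k^4 + 2.3658*k^3 - 25.5928*k^2 - 9.1186*k - 0.0404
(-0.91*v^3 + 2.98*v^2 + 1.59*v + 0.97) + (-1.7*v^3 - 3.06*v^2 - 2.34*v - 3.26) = -2.61*v^3 - 0.0800000000000001*v^2 - 0.75*v - 2.29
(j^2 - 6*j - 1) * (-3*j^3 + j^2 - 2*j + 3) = -3*j^5 + 19*j^4 - 5*j^3 + 14*j^2 - 16*j - 3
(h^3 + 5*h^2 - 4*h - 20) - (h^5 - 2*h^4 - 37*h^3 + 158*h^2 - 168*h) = -h^5 + 2*h^4 + 38*h^3 - 153*h^2 + 164*h - 20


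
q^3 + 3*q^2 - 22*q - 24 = (q - 4)*(q + 1)*(q + 6)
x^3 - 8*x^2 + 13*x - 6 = (x - 6)*(x - 1)^2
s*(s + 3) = s^2 + 3*s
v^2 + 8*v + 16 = (v + 4)^2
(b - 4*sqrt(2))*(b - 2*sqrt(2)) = b^2 - 6*sqrt(2)*b + 16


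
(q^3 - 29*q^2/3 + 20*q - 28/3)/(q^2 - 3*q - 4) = (-3*q^3 + 29*q^2 - 60*q + 28)/(3*(-q^2 + 3*q + 4))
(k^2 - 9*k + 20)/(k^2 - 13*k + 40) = (k - 4)/(k - 8)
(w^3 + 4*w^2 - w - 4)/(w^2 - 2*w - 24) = (w^2 - 1)/(w - 6)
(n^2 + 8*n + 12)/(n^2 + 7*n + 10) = (n + 6)/(n + 5)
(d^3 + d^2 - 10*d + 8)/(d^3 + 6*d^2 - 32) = (d - 1)/(d + 4)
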